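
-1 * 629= -629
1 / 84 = 0.01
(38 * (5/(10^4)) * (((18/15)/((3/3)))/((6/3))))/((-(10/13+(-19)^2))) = -0.00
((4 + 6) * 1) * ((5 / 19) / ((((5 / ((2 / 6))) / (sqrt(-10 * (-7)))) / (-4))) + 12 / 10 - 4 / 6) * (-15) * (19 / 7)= -1520 / 7 + 200 * sqrt(70) / 7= 21.90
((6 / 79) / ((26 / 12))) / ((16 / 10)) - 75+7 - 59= -260813 / 2054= -126.98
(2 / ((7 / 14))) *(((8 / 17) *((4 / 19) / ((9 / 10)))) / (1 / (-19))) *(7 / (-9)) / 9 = 8960 / 12393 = 0.72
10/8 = 5/4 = 1.25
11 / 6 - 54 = -313 / 6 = -52.17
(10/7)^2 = 100/49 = 2.04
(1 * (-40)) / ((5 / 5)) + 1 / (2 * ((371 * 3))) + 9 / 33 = -972751 / 24486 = -39.73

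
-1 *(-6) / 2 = 3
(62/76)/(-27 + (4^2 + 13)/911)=-0.03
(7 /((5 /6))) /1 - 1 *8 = 2 /5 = 0.40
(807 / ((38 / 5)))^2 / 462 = 5427075 / 222376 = 24.40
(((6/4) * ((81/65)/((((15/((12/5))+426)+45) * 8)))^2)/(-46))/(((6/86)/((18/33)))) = -846369/31163704543400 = -0.00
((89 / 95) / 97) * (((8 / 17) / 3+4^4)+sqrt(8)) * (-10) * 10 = -23253920 / 93993 - 3560 * sqrt(2) / 1843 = -250.13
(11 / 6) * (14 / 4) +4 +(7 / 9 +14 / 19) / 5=36661 / 3420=10.72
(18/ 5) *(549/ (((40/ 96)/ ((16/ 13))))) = 1897344/ 325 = 5837.98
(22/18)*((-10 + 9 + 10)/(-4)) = -11/4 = -2.75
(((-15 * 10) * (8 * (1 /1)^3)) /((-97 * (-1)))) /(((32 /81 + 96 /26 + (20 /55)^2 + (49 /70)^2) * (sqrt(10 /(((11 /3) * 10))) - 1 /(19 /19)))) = 1911195000 * sqrt(33) /5820624389 + 21023145000 /5820624389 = 5.50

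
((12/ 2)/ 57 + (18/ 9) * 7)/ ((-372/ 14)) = -938/ 1767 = -0.53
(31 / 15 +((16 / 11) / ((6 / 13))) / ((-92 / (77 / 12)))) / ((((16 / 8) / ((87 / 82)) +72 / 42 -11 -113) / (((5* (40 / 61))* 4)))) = -0.20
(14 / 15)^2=196 / 225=0.87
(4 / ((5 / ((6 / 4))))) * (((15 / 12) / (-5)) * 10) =-3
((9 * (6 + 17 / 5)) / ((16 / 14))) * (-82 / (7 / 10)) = -17343 / 2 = -8671.50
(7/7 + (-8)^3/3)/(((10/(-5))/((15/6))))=212.08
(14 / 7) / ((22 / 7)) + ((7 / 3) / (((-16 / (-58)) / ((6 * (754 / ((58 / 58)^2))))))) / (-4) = -841785 / 88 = -9565.74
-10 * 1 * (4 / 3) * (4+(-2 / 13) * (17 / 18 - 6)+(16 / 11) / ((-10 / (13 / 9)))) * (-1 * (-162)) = -108528 / 11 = -9866.18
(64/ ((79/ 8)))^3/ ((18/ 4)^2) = 536870912/ 39936159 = 13.44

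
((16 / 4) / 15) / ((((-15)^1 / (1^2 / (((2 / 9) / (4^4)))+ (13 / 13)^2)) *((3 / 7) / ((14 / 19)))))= -451976 / 12825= -35.24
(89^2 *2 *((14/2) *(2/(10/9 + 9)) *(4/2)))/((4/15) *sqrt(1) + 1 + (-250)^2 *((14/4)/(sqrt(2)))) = 0.28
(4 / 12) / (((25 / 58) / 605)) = 7018 / 15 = 467.87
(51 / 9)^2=289 / 9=32.11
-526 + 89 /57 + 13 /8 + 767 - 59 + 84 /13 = 1136089 /5928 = 191.65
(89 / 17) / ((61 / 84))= 7476 / 1037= 7.21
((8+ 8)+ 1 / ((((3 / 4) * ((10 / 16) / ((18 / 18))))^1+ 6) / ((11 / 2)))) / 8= 436 / 207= 2.11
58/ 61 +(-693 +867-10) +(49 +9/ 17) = 222416/ 1037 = 214.48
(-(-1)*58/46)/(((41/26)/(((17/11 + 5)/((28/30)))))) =407160/72611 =5.61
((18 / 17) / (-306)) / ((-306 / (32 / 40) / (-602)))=-1204 / 221085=-0.01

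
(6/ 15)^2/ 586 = 2/ 7325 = 0.00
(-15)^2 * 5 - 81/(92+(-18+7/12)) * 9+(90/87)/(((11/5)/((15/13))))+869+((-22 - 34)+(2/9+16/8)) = 64502970176/33404085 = 1930.99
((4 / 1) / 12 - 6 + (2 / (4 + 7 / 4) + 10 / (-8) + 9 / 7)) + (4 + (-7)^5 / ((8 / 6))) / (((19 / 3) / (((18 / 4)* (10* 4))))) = -13146826033 / 36708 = -358146.07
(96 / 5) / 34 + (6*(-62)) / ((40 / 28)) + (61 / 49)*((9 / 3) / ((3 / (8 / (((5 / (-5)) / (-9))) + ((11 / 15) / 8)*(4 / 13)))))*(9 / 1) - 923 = -5814019 / 15470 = -375.83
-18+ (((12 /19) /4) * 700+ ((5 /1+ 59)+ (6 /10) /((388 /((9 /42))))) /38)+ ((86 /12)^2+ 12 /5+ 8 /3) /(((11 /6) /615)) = 215967710379 /11352880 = 19023.17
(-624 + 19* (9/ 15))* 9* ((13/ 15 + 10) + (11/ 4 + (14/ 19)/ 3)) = -145213767/ 1900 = -76428.30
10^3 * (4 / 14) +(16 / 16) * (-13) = 1909 / 7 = 272.71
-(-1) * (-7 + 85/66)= -377/66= -5.71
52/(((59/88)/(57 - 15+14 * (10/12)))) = 736736/177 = 4162.35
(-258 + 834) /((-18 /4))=-128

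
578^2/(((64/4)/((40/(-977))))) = -835210/977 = -854.87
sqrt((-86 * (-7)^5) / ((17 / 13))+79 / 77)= sqrt(1893925007205) / 1309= 1051.34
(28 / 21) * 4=16 / 3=5.33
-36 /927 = -4 /103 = -0.04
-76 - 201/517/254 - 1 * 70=-19172629/131318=-146.00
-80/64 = -5/4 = -1.25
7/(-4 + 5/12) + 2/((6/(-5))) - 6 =-1241/129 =-9.62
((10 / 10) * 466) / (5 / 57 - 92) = -26562 / 5239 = -5.07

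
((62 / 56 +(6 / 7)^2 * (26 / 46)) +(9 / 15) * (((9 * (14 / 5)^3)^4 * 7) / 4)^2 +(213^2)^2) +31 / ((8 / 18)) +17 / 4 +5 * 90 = 4265404037419683072.50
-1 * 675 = -675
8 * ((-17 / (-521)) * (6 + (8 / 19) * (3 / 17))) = 15696 / 9899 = 1.59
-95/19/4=-5/4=-1.25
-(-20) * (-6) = -120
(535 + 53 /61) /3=10896 /61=178.62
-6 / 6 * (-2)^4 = -16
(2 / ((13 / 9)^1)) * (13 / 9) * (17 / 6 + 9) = 23.67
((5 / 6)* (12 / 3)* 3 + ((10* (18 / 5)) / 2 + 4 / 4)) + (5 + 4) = 38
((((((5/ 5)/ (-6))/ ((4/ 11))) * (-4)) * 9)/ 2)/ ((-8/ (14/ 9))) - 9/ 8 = -131/ 48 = -2.73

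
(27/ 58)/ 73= 0.01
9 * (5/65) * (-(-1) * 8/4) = 18/13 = 1.38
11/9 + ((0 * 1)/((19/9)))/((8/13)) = 11/9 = 1.22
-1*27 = -27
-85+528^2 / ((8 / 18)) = 627179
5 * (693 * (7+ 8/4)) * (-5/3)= -51975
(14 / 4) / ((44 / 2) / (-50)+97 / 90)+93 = 4038 / 41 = 98.49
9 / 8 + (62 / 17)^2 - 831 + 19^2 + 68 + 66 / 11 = -381.57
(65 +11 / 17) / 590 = 558 / 5015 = 0.11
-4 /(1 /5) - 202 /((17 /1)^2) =-5982 /289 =-20.70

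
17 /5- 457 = -2268 /5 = -453.60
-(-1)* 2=2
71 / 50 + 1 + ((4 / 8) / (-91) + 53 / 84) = 83141 / 27300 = 3.05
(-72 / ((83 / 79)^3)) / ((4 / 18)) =-159744636 / 571787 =-279.38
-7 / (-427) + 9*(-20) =-179.98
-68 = -68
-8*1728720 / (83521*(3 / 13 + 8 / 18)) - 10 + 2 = -1670867192 / 6598159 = -253.23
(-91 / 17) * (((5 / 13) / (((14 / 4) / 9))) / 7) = -90 / 119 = -0.76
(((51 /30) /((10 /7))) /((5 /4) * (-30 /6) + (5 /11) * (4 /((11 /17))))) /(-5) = 0.07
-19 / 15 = -1.27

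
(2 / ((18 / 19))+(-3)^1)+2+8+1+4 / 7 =673 / 63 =10.68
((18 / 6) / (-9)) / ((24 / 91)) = -91 / 72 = -1.26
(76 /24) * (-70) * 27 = -5985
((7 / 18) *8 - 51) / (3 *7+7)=-431 / 252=-1.71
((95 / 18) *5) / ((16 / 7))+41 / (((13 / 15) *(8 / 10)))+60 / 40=270241 / 3744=72.18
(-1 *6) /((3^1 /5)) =-10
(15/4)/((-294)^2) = 5/115248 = 0.00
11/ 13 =0.85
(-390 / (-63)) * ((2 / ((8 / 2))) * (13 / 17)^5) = 24134045 / 29816997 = 0.81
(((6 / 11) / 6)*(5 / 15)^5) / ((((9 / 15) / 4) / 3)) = 20 / 2673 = 0.01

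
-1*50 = -50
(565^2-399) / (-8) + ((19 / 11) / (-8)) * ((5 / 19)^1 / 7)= -24549607 / 616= -39853.26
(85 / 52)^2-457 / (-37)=1503053 / 100048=15.02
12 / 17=0.71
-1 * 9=-9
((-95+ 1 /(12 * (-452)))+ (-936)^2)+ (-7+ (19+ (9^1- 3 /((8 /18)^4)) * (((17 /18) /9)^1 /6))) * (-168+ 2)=1365607831153 /1562112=874206.09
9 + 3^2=18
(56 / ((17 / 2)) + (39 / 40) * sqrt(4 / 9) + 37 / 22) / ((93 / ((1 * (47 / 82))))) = 1567967 / 28521240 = 0.05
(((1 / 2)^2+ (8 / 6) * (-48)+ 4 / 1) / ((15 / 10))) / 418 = -239 / 2508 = -0.10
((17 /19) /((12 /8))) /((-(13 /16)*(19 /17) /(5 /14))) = -23120 /98553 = -0.23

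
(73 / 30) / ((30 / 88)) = 7.14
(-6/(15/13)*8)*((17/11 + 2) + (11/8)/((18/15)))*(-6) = 64402/55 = 1170.95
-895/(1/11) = -9845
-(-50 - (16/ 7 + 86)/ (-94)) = 16141/ 329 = 49.06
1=1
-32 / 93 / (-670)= 16 / 31155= 0.00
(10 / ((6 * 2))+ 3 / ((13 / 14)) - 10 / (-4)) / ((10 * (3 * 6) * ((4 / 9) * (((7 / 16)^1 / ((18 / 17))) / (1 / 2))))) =768 / 7735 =0.10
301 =301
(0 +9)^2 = 81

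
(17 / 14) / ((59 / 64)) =544 / 413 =1.32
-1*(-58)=58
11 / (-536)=-11 / 536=-0.02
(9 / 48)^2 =9 / 256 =0.04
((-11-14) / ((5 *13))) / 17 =-5 / 221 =-0.02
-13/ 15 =-0.87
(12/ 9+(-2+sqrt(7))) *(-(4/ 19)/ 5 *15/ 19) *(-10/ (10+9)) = -80/ 6859+120 *sqrt(7)/ 6859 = 0.03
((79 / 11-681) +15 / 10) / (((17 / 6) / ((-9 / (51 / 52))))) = 6922188 / 3179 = 2177.47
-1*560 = -560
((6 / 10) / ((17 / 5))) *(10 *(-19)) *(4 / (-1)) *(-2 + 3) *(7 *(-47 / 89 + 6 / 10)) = 67.51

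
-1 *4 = -4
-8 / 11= -0.73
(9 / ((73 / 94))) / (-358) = -0.03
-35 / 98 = -5 / 14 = -0.36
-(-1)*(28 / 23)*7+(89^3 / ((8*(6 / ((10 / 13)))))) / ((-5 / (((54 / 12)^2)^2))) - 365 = -35474288805 / 38272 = -926899.27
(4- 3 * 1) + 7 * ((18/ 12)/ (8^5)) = 65557/ 65536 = 1.00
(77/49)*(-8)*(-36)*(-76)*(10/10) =-240768/7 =-34395.43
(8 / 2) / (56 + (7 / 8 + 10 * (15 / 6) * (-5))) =-32 / 545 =-0.06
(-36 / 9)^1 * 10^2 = -400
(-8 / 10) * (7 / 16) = -7 / 20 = -0.35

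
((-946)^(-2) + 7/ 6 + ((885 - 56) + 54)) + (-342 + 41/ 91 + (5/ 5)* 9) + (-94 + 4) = 112778656967/ 244312068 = 461.62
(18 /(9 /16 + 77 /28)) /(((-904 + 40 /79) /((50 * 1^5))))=-23700 /78811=-0.30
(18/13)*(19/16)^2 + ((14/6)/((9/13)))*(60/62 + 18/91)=2730215/464256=5.88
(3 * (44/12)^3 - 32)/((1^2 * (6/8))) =4172/27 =154.52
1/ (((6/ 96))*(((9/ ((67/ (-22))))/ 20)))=-10720/ 99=-108.28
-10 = -10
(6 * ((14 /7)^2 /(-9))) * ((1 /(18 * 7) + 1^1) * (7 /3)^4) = -174244 /2187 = -79.67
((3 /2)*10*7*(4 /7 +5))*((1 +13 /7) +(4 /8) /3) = 1768.93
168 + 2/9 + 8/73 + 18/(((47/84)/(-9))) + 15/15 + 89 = -963428/30879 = -31.20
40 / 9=4.44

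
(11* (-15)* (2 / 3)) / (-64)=55 / 32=1.72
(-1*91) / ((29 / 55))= -5005 / 29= -172.59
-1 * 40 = -40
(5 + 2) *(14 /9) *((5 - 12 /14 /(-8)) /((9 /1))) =1001 /162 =6.18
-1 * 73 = -73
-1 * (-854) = 854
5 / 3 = 1.67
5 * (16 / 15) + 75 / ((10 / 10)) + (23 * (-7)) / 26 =5783 / 78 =74.14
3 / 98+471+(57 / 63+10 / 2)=140219 / 294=476.94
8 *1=8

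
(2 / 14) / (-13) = -1 / 91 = -0.01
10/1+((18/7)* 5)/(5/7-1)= -35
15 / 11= 1.36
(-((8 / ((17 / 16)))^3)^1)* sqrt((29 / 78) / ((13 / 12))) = -2097152* sqrt(58) / 63869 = -250.07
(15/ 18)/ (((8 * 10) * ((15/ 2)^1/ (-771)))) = -257/ 240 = -1.07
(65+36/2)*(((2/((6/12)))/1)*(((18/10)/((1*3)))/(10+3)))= 996/65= 15.32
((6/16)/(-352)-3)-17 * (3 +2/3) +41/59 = -32218387/498432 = -64.64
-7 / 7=-1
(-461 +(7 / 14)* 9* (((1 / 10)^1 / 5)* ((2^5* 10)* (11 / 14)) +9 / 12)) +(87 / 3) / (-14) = -122379 / 280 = -437.07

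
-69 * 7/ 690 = -7/ 10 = -0.70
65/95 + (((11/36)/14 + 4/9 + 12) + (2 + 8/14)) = 150553/9576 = 15.72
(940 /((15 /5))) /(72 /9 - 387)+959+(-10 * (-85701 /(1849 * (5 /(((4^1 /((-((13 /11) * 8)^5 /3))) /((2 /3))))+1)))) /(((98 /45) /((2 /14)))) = 428869158778159280074 /447591081795078291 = 958.17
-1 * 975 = -975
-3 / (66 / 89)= -89 / 22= -4.05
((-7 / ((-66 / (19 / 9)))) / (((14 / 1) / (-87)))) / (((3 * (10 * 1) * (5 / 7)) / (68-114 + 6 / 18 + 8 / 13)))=6776749 / 2316600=2.93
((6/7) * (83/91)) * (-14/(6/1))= -166/91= -1.82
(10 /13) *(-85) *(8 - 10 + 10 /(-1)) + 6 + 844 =21250 /13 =1634.62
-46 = -46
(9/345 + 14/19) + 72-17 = 121842/2185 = 55.76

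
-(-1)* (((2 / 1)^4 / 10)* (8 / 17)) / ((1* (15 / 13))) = 0.65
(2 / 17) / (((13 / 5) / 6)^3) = 54000 / 37349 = 1.45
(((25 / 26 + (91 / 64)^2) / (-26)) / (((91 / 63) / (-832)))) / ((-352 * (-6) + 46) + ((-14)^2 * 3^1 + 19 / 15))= 21445155 / 891433088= 0.02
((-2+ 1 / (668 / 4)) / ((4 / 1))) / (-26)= 333 / 17368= 0.02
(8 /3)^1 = 8 /3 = 2.67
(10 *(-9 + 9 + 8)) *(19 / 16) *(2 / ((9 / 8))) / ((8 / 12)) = 760 / 3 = 253.33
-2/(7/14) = -4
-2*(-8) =16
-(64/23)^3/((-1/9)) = 2359296/12167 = 193.91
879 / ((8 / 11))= 9669 / 8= 1208.62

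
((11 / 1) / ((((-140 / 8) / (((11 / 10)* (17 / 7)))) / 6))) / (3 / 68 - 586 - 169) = 76296 / 5717075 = 0.01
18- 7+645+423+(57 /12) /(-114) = 1078.96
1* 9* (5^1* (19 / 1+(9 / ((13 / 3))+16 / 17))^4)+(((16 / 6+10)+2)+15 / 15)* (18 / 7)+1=176604053499558049 / 16698102967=10576294.44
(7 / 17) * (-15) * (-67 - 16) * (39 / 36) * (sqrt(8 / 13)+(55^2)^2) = 2905 * sqrt(26) / 34+345573353125 / 68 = 5081961511.03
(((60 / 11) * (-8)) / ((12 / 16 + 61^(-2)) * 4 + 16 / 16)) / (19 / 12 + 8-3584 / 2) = 2679120 / 437854219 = 0.01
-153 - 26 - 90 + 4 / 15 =-4031 / 15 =-268.73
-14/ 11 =-1.27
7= 7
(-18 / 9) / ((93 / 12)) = -8 / 31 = -0.26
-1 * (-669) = 669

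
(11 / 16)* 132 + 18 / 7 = 2613 / 28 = 93.32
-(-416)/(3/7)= 2912/3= 970.67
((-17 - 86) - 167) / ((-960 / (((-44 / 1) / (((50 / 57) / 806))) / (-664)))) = 2274129 / 132800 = 17.12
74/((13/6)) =444/13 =34.15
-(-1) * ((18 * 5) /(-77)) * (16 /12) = -120 /77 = -1.56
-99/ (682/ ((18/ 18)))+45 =2781/ 62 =44.85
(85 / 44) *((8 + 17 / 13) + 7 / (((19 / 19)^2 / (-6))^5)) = -60137075 / 572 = -105134.75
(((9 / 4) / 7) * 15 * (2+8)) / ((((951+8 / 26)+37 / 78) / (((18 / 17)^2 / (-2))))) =-0.03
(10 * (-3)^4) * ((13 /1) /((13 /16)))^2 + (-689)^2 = 682081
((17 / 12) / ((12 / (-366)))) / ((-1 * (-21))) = -1037 / 504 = -2.06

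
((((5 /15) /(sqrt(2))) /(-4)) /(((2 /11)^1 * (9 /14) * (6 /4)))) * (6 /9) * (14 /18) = -539 * sqrt(2) /4374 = -0.17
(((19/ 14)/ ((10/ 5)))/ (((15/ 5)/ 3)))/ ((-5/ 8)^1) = -1.09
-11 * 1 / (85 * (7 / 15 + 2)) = -33 / 629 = -0.05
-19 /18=-1.06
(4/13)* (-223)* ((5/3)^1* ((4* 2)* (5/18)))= -89200/351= -254.13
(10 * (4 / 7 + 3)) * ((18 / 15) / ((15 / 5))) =100 / 7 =14.29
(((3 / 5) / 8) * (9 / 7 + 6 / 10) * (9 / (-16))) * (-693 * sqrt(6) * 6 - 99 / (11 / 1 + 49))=810.38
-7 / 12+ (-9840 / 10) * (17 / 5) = -200771 / 60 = -3346.18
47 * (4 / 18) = 94 / 9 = 10.44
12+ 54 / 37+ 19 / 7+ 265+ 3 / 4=292073 / 1036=281.92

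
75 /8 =9.38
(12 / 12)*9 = 9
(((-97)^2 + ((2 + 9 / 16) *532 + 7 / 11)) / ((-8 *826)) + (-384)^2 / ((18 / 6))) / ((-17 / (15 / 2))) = -214358524455 / 9885568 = -21683.99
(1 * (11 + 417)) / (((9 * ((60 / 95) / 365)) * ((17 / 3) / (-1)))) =-742045 / 153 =-4849.97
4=4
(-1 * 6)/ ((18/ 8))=-8/ 3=-2.67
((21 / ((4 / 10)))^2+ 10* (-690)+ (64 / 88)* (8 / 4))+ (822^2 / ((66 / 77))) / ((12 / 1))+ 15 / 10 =2708231 / 44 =61550.70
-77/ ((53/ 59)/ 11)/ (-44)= 4543/ 212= 21.43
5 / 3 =1.67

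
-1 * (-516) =516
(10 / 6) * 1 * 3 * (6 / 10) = 3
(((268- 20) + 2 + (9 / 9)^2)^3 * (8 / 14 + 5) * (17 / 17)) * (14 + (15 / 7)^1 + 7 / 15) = 1463338884.38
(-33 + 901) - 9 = 859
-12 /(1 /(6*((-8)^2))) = -4608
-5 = -5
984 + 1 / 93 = 91513 / 93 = 984.01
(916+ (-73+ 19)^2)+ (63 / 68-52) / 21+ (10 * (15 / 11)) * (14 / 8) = 60529703 / 15708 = 3853.43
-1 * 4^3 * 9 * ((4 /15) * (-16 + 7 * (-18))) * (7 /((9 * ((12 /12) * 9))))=254464 /135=1884.92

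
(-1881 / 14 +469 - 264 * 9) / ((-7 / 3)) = 85737 / 98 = 874.87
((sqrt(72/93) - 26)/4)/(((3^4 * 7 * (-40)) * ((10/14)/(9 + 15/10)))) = 91/21600 - 7 * sqrt(186)/669600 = 0.00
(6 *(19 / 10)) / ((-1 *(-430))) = 57 / 2150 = 0.03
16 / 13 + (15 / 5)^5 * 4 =12652 / 13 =973.23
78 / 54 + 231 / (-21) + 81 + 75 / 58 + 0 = 72.74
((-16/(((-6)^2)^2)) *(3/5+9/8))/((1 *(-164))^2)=-23/29047680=-0.00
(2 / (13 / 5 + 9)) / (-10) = -1 / 58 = -0.02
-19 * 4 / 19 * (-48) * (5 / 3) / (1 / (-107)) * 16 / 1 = -547840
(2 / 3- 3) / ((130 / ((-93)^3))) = 1876833 / 130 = 14437.18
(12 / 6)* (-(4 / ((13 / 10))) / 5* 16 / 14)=-128 / 91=-1.41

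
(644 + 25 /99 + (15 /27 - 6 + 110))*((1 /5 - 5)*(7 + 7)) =-8302784 /165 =-50319.90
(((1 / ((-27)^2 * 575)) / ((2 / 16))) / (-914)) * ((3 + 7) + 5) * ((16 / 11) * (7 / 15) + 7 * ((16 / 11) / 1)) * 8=-57344 / 2107192725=-0.00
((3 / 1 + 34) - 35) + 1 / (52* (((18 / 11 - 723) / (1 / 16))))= 2.00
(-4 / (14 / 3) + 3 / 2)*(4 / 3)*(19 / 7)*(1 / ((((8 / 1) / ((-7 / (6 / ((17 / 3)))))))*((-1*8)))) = 323 / 1344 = 0.24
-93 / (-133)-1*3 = -306 / 133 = -2.30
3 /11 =0.27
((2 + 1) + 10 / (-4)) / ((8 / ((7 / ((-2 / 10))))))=-35 / 16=-2.19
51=51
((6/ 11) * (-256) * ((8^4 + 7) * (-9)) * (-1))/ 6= -859392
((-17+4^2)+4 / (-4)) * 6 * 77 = -924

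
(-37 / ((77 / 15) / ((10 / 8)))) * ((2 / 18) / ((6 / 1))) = -925 / 5544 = -0.17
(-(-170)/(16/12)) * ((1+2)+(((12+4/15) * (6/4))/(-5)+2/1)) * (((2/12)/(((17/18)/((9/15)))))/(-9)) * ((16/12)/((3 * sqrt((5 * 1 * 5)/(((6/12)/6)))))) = -11 * sqrt(3)/375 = -0.05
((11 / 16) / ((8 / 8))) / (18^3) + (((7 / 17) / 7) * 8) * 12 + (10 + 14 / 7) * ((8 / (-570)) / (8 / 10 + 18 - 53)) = 3236708275 / 572655744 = 5.65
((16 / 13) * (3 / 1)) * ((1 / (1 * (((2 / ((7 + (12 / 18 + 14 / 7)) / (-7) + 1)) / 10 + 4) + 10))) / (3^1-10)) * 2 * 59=-226560 / 49049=-4.62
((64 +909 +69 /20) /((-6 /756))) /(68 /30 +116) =-3690981 /3548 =-1040.30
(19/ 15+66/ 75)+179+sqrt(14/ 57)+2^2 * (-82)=-11014/ 75+sqrt(798)/ 57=-146.36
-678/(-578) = 339/289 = 1.17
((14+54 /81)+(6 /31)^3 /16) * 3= 2621689 /59582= 44.00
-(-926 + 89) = 837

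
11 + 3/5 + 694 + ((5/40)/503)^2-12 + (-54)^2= 292243611653/80962880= 3609.60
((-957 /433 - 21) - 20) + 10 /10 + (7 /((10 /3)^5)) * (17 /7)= -1825911277 /43300000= -42.17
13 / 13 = 1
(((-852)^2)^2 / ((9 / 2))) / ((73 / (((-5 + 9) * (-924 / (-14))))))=423474176392.77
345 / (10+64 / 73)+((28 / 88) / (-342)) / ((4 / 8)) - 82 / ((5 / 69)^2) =-290943298739 / 18668925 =-15584.36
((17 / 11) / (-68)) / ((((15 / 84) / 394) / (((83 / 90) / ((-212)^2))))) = -114457 / 111236400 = -0.00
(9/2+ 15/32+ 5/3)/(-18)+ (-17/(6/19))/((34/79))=-216781/1728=-125.45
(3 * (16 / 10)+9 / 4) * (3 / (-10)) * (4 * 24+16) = -5922 / 25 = -236.88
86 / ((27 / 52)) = 4472 / 27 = 165.63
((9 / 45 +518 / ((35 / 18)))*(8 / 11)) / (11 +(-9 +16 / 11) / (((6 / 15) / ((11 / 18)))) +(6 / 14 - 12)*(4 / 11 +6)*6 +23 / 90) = -383904 / 875339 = -0.44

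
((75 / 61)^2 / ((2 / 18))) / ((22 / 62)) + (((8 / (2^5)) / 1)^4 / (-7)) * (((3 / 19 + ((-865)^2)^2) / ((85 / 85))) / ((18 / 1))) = -217690476965294209 / 12542568192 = -17356132.62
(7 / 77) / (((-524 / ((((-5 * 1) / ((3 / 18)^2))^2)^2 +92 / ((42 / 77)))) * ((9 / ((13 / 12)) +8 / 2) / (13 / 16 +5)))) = -634580021959 / 7377920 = -86010.69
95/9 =10.56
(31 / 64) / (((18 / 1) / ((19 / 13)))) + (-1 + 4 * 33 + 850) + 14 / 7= 14721997 / 14976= 983.04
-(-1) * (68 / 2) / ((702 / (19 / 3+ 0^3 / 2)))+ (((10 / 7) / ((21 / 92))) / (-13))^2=17699399 / 32867289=0.54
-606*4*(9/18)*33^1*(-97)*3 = 11638836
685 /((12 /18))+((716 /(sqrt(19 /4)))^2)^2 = 8410118320607 /722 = 11648363324.94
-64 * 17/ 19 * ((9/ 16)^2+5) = -23137/ 76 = -304.43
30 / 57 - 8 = -142 / 19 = -7.47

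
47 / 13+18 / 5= 469 / 65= 7.22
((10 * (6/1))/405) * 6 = 8/9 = 0.89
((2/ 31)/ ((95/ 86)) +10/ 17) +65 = 3286599/ 50065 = 65.65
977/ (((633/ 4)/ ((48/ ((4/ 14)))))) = 218848/ 211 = 1037.19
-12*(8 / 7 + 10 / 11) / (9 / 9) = -1896 / 77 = -24.62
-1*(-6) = 6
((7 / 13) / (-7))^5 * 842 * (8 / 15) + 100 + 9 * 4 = 757430984 / 5569395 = 136.00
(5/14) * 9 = 45/14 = 3.21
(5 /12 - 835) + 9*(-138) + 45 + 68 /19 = -462385 /228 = -2028.00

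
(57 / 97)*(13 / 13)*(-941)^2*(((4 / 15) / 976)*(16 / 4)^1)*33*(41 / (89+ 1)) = 7587686689 / 887550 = 8549.02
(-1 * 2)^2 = 4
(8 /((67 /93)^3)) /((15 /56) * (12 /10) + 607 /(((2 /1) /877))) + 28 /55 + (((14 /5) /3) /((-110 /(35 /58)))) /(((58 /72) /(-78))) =20838771210276208 /20736236319553315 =1.00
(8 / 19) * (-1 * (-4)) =1.68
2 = 2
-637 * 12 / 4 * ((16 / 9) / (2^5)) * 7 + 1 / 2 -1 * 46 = -2366 / 3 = -788.67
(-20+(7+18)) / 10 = 1 / 2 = 0.50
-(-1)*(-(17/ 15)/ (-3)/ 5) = 17/ 225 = 0.08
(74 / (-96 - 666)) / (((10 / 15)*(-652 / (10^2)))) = 925 / 41402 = 0.02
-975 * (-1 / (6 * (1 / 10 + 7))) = 1625 / 71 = 22.89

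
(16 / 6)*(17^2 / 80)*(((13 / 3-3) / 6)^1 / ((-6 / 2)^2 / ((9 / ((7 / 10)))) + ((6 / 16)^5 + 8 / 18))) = 557056 / 299733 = 1.86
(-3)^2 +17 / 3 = 44 / 3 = 14.67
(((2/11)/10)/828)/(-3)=-1/136620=-0.00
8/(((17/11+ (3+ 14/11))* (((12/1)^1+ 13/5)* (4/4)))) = 55/584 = 0.09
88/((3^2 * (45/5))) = 88/81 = 1.09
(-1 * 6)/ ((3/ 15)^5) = -18750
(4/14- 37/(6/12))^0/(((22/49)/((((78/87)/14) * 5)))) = 455/638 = 0.71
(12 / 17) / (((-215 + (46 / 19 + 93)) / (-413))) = 23541 / 9656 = 2.44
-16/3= -5.33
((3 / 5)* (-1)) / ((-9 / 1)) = 1 / 15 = 0.07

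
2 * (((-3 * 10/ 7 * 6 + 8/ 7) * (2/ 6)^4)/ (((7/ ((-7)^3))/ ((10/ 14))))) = 1720/ 81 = 21.23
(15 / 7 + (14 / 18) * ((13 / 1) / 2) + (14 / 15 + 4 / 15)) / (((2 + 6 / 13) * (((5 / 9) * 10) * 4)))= 68783 / 448000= 0.15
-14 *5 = -70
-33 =-33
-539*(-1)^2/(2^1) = -539/2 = -269.50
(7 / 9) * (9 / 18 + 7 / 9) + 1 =323 / 162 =1.99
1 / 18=0.06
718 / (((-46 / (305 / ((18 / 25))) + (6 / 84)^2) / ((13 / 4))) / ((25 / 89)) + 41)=43592696875 / 2482394059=17.56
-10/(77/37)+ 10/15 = -956/231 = -4.14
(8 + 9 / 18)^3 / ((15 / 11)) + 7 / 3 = 54323 / 120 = 452.69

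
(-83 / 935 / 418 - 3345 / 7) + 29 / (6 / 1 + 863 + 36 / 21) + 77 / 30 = -2377441115803 / 5002428585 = -475.26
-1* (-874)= 874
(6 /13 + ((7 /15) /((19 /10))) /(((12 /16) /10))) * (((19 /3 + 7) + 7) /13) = 506666 /86697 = 5.84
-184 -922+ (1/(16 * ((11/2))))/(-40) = -3893121/3520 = -1106.00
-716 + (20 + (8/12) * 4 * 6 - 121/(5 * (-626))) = -2128279/3130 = -679.96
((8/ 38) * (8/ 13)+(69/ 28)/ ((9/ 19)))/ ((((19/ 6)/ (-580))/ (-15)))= 481227450/ 32851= 14648.79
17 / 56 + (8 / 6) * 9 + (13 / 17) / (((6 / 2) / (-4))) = 32227 / 2856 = 11.28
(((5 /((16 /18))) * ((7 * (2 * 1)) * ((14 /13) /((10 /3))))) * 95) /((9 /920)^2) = 984998000 /39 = 25256358.97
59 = 59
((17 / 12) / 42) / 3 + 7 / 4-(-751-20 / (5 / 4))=1162367 / 1512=768.76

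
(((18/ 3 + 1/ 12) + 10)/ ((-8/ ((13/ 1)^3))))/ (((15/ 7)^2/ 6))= -20777029/ 3600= -5771.40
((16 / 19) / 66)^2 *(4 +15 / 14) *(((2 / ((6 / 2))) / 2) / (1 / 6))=4544 / 2751903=0.00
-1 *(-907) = 907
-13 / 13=-1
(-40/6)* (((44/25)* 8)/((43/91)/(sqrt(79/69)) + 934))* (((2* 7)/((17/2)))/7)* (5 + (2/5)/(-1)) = -79149328434176/727635226460325 + 506874368* sqrt(5451)/727635226460325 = -0.11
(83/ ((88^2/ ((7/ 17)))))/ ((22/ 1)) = 0.00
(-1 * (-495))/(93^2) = 55/961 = 0.06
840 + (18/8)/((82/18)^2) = 5648889/6724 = 840.11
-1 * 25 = -25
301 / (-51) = -301 / 51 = -5.90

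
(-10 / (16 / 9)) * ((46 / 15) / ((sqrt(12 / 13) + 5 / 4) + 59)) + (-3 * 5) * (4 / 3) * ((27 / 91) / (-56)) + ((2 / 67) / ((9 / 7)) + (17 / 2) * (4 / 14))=552 * sqrt(39) / 754861 + 1317171813409 / 579900827142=2.28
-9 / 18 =-1 / 2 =-0.50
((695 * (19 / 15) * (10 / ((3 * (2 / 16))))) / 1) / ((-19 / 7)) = -77840 / 9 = -8648.89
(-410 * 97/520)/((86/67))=-266459/4472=-59.58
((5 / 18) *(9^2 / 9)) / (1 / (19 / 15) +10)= 19 / 82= 0.23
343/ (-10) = -343/ 10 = -34.30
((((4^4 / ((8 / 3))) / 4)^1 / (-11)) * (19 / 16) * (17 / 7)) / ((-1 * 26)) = 969 / 4004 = 0.24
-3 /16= -0.19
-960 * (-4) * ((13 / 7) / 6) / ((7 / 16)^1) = 133120 / 49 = 2716.73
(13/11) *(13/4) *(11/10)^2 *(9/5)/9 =1859/2000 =0.93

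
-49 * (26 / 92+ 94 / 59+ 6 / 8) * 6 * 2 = -1543.99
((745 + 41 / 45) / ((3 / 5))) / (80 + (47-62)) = 2582 / 135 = 19.13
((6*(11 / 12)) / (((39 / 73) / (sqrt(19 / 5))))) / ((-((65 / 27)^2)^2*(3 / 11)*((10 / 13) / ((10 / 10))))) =-521579817*sqrt(95) / 1785062500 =-2.85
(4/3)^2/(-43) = -16/387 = -0.04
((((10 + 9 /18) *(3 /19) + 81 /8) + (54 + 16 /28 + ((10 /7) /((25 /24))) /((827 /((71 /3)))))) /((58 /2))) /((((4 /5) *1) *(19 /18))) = 90654147 /33437264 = 2.71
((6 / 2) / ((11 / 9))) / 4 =27 / 44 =0.61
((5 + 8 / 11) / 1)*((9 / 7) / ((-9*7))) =-9 / 77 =-0.12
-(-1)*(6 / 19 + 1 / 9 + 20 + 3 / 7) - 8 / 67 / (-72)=1672721 / 80199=20.86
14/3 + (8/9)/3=134/27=4.96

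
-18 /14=-9 /7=-1.29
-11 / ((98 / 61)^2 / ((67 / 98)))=-2742377 / 941192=-2.91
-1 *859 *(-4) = 3436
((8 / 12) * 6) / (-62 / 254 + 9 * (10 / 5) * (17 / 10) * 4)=2540 / 77569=0.03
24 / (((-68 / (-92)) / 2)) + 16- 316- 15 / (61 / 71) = -252.52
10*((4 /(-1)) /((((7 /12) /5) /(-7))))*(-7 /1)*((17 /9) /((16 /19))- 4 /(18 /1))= -33950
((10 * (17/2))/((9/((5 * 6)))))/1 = 850/3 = 283.33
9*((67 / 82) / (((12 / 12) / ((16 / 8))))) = 603 / 41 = 14.71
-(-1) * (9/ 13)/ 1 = 9/ 13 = 0.69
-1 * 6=-6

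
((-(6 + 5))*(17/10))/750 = -187/7500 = -0.02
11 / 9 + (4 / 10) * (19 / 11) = 947 / 495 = 1.91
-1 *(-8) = 8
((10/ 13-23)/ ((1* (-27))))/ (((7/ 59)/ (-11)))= -76.34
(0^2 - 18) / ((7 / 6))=-108 / 7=-15.43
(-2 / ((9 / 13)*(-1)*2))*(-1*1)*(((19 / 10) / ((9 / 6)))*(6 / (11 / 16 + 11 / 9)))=-7904 / 1375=-5.75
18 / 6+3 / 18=19 / 6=3.17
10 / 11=0.91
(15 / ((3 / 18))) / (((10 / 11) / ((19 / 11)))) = 171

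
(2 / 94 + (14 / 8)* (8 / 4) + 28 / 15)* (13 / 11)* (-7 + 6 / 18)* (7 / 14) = -98761 / 4653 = -21.23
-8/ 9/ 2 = -4/ 9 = -0.44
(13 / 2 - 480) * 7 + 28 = -6573 / 2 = -3286.50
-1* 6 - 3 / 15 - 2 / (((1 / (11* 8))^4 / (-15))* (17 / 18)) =161917746673 / 85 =1904914666.74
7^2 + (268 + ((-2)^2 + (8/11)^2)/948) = 9090746/28677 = 317.00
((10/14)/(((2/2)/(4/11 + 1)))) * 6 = 450/77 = 5.84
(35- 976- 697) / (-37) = 1638 / 37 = 44.27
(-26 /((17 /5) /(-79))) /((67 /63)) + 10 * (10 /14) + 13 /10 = 45963849 /79730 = 576.49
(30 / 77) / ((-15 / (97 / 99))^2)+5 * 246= 13923809468 / 11320155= 1230.00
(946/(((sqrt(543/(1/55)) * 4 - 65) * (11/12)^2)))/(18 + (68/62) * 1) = 311922/38552261 + 95976 * sqrt(29865)/192761305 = 0.09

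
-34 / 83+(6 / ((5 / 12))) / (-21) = -3182 / 2905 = -1.10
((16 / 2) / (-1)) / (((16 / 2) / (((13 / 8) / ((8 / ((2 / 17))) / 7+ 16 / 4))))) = -91 / 768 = -0.12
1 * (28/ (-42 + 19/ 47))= -1316/ 1955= -0.67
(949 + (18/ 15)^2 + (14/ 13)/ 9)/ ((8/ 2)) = 2780387/ 11700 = 237.64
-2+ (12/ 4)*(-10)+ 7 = -25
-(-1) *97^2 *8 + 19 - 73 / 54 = 4065641 / 54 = 75289.65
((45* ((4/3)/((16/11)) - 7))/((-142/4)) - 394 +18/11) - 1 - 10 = -618009/1562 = -395.65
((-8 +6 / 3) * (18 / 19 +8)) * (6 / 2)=-3060 / 19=-161.05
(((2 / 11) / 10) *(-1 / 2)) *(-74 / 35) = 37 / 1925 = 0.02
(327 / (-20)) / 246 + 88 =144211 / 1640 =87.93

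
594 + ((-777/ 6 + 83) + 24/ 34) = 18639/ 34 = 548.21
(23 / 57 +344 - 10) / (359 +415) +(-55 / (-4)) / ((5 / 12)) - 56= -995653 / 44118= -22.57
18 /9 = 2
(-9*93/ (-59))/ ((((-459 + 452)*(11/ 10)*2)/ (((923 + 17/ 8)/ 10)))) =-6194637/ 72688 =-85.22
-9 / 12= -3 / 4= -0.75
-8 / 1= -8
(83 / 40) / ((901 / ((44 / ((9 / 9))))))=913 / 9010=0.10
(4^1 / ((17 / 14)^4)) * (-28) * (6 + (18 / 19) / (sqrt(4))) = -529218816 / 1586899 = -333.49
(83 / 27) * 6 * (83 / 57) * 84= 385784 / 171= 2256.05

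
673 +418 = 1091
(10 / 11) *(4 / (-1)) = -40 / 11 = -3.64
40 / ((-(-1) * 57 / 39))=27.37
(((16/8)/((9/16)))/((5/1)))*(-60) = -128/3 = -42.67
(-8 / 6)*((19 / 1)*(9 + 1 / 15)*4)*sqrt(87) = -41344*sqrt(87) / 45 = -8569.58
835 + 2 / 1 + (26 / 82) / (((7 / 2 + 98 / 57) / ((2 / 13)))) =20418843 / 24395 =837.01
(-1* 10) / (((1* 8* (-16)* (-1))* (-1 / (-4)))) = -5 / 16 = -0.31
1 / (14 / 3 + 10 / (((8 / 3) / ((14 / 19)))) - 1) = 114 / 733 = 0.16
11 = 11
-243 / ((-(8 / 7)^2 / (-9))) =-107163 / 64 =-1674.42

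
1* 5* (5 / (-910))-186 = -33857 / 182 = -186.03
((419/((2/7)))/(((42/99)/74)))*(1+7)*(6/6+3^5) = 499320624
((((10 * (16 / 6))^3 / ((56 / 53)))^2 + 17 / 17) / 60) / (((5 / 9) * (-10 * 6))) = -11505664035721 / 71442000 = -161049.02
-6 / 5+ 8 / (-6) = -38 / 15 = -2.53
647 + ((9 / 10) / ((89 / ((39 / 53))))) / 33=335709007 / 518870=647.00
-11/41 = -0.27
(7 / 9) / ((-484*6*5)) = -7 / 130680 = -0.00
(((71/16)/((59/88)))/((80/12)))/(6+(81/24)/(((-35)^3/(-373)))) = 6697075/40672063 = 0.16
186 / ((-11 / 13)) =-2418 / 11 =-219.82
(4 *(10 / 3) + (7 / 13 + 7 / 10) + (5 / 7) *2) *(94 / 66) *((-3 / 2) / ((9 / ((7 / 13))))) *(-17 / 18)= 3172829 / 1642680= 1.93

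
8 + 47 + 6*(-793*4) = -18977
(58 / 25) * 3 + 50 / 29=6296 / 725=8.68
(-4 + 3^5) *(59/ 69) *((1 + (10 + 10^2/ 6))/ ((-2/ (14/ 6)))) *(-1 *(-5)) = -40963405/ 1242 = -32981.81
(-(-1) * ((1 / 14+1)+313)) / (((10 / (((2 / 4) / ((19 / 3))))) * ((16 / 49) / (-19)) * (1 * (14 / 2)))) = -20.61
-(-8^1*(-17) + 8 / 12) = -410 / 3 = -136.67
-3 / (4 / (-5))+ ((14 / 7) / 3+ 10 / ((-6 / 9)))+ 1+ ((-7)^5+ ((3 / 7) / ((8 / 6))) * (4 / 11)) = -15538415 / 924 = -16816.47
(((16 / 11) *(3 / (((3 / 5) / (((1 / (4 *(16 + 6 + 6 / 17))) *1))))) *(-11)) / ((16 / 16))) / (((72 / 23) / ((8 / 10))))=-0.23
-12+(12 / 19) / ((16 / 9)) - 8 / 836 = -9743 / 836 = -11.65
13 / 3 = 4.33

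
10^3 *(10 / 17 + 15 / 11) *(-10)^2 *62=2263000000 / 187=12101604.28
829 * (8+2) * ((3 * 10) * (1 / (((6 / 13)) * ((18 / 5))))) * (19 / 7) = 25595375 / 63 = 406275.79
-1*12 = -12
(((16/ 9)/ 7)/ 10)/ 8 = 0.00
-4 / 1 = -4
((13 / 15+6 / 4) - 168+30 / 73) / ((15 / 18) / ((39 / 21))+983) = -4703881 / 27998785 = -0.17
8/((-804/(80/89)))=-160/17889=-0.01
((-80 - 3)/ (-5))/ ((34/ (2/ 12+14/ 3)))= 2407/ 1020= 2.36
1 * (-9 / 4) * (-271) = 2439 / 4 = 609.75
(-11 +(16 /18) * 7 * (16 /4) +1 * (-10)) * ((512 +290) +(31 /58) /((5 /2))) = 814247 /261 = 3119.72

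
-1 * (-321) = 321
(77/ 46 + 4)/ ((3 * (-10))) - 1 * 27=-12507/ 460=-27.19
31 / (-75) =-31 / 75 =-0.41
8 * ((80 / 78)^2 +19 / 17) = 448792 / 25857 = 17.36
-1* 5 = -5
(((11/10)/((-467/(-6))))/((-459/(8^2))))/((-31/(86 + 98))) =129536/11074905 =0.01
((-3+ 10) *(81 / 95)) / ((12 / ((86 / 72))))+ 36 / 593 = 590199 / 901360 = 0.65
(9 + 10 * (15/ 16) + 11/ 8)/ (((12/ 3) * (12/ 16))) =79/ 12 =6.58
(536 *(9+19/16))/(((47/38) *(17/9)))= 1867491/799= 2337.29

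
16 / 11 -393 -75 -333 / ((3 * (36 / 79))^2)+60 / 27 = -9159479 / 14256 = -642.50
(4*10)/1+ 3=43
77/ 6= 12.83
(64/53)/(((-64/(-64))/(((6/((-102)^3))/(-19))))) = 16/44526519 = 0.00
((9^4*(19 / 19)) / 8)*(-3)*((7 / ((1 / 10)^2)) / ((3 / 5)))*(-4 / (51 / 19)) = 72717750 / 17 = 4277514.71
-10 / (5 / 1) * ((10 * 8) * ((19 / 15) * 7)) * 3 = -4256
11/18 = 0.61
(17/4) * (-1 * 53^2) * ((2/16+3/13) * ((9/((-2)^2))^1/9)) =-1766861/1664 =-1061.82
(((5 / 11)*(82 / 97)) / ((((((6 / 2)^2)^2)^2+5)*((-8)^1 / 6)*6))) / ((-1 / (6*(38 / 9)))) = 3895 / 21017766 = 0.00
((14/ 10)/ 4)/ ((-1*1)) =-7/ 20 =-0.35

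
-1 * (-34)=34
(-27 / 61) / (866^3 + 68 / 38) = -171 / 250908779846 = -0.00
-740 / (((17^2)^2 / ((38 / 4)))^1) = -7030 / 83521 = -0.08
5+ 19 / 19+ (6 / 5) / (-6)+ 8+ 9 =114 / 5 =22.80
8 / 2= 4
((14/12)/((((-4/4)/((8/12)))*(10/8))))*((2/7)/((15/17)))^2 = -4624/70875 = -0.07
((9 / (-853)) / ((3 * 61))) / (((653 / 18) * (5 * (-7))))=54 / 1189214215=0.00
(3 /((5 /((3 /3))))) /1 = 3 /5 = 0.60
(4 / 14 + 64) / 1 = 450 / 7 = 64.29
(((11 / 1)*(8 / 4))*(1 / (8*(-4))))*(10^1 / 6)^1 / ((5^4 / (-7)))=77 / 6000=0.01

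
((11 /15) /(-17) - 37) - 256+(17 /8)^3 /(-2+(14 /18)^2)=-4424825471 /14753280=-299.92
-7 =-7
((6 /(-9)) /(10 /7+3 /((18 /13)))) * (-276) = 7728 /151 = 51.18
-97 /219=-0.44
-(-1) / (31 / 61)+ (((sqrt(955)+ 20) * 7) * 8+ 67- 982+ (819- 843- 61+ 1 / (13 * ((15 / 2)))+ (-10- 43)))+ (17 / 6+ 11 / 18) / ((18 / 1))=22578953 / 326430+ 56 * sqrt(955)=1799.74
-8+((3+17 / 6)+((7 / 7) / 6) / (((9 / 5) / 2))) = -107 / 54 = -1.98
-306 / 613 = -0.50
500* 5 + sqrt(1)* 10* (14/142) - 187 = 2313.99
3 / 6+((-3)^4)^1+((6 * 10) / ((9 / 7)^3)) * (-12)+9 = -40219 / 162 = -248.27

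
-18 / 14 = -9 / 7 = -1.29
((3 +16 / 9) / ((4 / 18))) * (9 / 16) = 387 / 32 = 12.09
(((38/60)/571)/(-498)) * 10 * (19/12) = -361/10236888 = -0.00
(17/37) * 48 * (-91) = -2006.92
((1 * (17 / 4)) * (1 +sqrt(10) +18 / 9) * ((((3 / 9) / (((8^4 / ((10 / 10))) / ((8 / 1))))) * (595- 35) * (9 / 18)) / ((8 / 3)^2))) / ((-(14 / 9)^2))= -20655 * sqrt(10) / 458752- 61965 / 458752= -0.28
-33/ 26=-1.27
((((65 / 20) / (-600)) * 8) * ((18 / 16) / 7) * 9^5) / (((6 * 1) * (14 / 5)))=-767637 / 31360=-24.48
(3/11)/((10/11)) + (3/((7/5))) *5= 771/70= 11.01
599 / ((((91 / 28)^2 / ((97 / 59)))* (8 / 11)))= 1278266 / 9971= 128.20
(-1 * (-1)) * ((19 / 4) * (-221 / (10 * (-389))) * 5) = 4199 / 3112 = 1.35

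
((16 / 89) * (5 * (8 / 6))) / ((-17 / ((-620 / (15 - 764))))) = -198400 / 3399711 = -0.06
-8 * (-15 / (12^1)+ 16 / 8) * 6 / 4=-9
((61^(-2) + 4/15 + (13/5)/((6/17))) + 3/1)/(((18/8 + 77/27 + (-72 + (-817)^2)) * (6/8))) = 28488696/1341077926135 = 0.00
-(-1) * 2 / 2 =1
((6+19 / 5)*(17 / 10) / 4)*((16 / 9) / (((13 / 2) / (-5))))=-3332 / 585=-5.70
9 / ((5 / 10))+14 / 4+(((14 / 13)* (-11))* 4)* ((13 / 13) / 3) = 445 / 78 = 5.71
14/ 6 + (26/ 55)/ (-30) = 1912/ 825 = 2.32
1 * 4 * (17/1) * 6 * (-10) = -4080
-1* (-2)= 2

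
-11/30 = -0.37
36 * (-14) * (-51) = 25704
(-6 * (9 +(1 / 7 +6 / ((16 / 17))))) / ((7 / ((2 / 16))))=-1.66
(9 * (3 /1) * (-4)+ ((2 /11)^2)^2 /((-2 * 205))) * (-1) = 324151748 /3001405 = 108.00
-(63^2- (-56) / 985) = -3909521 / 985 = -3969.06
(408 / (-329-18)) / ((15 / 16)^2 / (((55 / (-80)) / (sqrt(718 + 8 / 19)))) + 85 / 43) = 87766035456 / 44189219914495 + 2987392320*sqrt(10374) / 8837843982899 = 0.04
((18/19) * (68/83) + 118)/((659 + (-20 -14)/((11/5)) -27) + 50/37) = 38117585/198295134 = 0.19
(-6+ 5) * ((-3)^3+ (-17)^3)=4940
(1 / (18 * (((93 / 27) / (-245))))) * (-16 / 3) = 1960 / 93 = 21.08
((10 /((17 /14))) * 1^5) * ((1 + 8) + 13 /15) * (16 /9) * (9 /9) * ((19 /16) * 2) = 157472 /459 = 343.08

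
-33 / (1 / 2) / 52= -33 / 26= -1.27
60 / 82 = 30 / 41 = 0.73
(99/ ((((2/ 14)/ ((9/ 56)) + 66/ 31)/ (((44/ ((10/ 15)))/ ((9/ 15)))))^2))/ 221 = 23311433475/ 39170261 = 595.13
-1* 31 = -31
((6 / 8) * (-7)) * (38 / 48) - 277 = -8997 / 32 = -281.16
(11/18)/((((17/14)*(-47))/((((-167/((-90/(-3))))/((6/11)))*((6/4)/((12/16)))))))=141449/647190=0.22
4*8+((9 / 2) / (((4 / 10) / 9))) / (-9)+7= 111 / 4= 27.75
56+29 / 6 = 365 / 6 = 60.83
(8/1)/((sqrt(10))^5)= sqrt(10)/125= 0.03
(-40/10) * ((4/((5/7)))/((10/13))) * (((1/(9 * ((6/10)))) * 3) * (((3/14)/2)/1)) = -26/15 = -1.73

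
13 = 13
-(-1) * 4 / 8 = 1 / 2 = 0.50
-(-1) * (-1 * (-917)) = 917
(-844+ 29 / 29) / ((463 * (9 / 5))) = -1405 / 1389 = -1.01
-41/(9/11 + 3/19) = -8569/204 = -42.00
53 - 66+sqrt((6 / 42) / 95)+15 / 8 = -89 / 8+sqrt(665) / 665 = -11.09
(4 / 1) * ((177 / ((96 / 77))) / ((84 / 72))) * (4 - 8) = -1947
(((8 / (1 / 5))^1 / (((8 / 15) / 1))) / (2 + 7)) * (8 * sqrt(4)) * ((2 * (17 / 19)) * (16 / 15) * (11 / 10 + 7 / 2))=200192 / 171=1170.71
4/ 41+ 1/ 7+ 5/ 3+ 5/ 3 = 3077/ 861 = 3.57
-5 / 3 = -1.67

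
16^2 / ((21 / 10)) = 2560 / 21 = 121.90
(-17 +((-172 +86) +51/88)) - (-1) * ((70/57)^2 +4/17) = -489340981/4860504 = -100.68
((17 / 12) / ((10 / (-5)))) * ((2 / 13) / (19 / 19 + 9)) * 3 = -17 / 520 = -0.03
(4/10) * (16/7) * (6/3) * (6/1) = 10.97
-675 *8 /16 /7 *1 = -48.21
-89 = -89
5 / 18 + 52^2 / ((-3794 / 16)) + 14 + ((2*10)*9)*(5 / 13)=32007389 / 443898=72.11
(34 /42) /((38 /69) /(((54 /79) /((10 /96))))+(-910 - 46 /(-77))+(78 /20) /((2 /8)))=-27870480 /30769160911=-0.00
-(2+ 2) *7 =-28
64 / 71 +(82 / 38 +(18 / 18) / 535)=2209294 / 721715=3.06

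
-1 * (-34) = 34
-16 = -16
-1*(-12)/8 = 1.50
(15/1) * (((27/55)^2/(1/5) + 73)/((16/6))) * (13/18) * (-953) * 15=-4171438245/968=-4309337.03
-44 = -44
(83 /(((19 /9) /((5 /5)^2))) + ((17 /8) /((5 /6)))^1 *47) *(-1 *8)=-120966 /95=-1273.33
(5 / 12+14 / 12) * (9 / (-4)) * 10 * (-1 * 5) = 1425 / 8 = 178.12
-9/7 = -1.29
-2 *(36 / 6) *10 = -120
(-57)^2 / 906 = 3.59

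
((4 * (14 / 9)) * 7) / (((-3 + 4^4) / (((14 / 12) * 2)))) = 2744 / 6831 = 0.40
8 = 8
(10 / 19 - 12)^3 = -10360232 / 6859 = -1510.46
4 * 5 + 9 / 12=83 / 4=20.75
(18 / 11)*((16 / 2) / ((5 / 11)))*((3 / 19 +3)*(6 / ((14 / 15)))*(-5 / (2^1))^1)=-194400 / 133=-1461.65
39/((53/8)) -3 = 153/53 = 2.89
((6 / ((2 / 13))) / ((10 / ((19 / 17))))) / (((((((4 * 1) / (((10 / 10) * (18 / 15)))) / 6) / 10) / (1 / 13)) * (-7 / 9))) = -4617 / 595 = -7.76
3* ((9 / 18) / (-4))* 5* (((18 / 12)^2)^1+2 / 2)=-195 / 32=-6.09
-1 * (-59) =59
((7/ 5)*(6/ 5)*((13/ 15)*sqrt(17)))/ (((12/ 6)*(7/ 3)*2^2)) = 39*sqrt(17)/ 500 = 0.32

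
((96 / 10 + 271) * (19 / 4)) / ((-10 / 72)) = -239913 / 25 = -9596.52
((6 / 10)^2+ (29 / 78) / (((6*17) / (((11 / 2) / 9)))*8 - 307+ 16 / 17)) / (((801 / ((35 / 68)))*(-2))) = -946712207 / 8176798253520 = -0.00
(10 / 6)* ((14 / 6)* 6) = 70 / 3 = 23.33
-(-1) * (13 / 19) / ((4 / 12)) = 2.05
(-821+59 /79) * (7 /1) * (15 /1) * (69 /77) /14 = -33534000 /6083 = -5512.74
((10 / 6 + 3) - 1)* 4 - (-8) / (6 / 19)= 40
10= 10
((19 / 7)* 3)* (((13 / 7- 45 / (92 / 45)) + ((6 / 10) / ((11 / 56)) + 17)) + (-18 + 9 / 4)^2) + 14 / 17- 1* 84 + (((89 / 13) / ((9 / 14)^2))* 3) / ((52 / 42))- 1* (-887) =73421008698187 / 25643938320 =2863.09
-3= -3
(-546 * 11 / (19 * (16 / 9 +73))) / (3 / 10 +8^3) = -540540 / 65507801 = -0.01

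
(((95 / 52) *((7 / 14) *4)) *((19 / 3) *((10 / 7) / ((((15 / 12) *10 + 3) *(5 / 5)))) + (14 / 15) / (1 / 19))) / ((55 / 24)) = 4531272 / 155155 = 29.20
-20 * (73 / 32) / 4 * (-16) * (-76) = -13870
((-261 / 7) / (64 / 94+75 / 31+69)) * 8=-4.14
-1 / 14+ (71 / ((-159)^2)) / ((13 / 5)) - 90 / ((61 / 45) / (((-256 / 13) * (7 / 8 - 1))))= -45889591063 / 280669662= -163.50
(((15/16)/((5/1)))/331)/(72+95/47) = 141/18424784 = 0.00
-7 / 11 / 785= -7 / 8635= -0.00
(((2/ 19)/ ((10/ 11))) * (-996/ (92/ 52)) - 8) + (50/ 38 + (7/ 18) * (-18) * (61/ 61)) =-172328/ 2185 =-78.87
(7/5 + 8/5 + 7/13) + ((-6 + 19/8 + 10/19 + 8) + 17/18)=166889/17784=9.38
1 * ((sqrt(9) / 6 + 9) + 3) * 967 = 24175 / 2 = 12087.50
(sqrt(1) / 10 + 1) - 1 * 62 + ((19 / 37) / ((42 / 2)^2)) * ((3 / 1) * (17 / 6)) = -4967719 / 81585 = -60.89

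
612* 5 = 3060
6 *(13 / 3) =26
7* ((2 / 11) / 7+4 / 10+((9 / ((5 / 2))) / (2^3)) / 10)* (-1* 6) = -19.78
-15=-15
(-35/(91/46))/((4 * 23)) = -5/26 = -0.19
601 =601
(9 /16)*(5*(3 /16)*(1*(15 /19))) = 2025 /4864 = 0.42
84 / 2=42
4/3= 1.33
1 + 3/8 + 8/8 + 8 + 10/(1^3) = 20.38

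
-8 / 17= -0.47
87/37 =2.35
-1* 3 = -3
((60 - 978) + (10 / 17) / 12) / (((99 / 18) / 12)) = -374524 / 187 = -2002.80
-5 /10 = -1 /2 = -0.50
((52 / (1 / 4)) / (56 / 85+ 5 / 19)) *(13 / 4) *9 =6598.83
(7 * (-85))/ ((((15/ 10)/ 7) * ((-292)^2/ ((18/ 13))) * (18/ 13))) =-4165/ 127896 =-0.03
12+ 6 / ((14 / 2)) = 90 / 7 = 12.86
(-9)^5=-59049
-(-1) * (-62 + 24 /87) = -1790 /29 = -61.72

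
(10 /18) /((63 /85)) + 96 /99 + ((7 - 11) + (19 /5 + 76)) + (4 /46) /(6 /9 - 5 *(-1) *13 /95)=55647244 /717255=77.58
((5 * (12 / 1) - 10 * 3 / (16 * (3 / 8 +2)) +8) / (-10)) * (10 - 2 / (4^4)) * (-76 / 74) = 1633283 / 23680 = 68.97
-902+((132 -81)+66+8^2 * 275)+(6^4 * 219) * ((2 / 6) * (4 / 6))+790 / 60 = 479401 / 6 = 79900.17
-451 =-451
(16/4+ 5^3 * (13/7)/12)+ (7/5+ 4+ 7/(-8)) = 27.87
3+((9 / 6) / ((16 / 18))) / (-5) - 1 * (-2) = 373 / 80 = 4.66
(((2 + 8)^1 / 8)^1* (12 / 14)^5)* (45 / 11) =437400 / 184877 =2.37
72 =72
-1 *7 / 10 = -7 / 10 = -0.70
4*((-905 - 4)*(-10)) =36360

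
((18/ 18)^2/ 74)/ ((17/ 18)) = 9/ 629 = 0.01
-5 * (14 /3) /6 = -3.89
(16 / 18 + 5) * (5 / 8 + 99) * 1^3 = 586.68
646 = 646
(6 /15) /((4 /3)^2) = 0.22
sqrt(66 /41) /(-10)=-sqrt(2706) /410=-0.13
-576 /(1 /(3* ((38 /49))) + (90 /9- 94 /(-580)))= -2380320 /43771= -54.38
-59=-59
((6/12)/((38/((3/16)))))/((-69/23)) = -1/1216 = -0.00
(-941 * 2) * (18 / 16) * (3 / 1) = -25407 / 4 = -6351.75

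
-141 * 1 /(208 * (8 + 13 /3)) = -423 /7696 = -0.05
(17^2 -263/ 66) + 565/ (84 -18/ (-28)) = 1520873/ 5214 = 291.69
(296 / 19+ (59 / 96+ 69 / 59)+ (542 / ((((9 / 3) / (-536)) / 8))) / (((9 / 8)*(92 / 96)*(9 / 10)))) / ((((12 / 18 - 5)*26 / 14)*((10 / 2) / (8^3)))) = 5975829611691632 / 588239145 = 10158843.84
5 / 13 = 0.38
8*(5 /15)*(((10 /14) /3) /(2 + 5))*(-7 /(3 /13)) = -520 /189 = -2.75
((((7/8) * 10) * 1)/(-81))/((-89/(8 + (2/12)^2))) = 10115/1038096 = 0.01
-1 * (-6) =6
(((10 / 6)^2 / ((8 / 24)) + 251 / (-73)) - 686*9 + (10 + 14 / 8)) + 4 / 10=-26967463 / 4380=-6156.96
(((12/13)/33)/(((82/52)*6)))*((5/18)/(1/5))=0.00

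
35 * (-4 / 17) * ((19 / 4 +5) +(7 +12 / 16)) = -2450 / 17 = -144.12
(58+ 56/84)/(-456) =-22/171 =-0.13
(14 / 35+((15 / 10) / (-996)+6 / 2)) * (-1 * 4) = -13.59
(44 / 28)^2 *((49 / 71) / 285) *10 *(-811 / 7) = -196262 / 28329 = -6.93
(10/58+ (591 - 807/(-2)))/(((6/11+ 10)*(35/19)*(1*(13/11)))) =132631609/3061240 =43.33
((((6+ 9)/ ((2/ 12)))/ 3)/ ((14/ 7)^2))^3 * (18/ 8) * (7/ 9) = 23625/ 32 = 738.28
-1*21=-21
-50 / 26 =-25 / 13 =-1.92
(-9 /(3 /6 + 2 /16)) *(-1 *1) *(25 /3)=120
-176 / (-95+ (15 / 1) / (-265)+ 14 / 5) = 2915 / 1528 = 1.91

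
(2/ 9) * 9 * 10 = 20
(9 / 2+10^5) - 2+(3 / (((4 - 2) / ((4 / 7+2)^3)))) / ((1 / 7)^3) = 217501 / 2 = 108750.50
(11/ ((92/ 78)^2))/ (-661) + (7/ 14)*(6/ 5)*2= 8308401/ 6993380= 1.19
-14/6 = -7/3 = -2.33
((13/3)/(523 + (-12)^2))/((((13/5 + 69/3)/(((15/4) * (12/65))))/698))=5235/42688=0.12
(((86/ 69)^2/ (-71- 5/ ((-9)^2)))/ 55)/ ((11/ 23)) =-16641/ 20023685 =-0.00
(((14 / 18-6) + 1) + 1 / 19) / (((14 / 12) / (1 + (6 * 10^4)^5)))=-1108857600000000000000001426 / 399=-2779091729323308270676695.00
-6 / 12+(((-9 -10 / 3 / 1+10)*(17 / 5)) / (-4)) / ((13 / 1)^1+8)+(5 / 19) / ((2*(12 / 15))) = -1649 / 6840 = -0.24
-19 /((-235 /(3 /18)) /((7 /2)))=133 /2820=0.05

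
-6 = -6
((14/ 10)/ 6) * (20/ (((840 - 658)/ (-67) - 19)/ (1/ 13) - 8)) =-938/ 58353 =-0.02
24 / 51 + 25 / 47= 801 / 799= 1.00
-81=-81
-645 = -645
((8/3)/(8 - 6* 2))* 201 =-134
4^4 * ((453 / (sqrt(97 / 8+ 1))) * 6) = 463872 * sqrt(210) / 35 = 192061.25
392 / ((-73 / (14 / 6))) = -12.53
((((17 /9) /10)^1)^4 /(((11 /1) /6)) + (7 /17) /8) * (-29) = -386675966 /255605625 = -1.51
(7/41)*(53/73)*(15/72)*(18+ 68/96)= 832895/1723968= 0.48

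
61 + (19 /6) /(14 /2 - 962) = 349511 /5730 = 61.00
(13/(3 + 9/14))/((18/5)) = 455/459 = 0.99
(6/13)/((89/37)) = 222/1157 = 0.19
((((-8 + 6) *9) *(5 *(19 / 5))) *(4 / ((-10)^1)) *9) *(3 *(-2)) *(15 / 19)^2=-87480 / 19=-4604.21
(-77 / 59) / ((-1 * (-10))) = -77 / 590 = -0.13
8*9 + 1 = 73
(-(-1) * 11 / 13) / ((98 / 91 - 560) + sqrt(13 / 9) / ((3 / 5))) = -6474006 / 4276320311 - 6435 * sqrt(13) / 4276320311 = -0.00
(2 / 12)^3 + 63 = 13609 / 216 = 63.00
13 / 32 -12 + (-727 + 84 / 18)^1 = -70457 / 96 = -733.93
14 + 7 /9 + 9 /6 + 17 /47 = 14077 /846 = 16.64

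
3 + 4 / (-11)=29 / 11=2.64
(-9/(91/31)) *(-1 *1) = 3.07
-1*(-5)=5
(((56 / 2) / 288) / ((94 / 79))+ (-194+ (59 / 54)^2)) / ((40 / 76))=-2007409489 / 5482080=-366.18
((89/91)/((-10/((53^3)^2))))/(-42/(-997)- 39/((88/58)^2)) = 1903775527865651176/14841777405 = 128271397.42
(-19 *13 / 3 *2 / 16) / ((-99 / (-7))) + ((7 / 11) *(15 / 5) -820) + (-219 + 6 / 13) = -32041885 / 30888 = -1037.36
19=19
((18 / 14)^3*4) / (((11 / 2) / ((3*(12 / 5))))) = 209952 / 18865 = 11.13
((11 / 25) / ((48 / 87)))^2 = 101761 / 160000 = 0.64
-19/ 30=-0.63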